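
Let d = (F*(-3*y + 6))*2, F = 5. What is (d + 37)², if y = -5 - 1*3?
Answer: 113569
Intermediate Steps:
y = -8 (y = -5 - 3 = -8)
d = 300 (d = (5*(-3*(-8) + 6))*2 = (5*(24 + 6))*2 = (5*30)*2 = 150*2 = 300)
(d + 37)² = (300 + 37)² = 337² = 113569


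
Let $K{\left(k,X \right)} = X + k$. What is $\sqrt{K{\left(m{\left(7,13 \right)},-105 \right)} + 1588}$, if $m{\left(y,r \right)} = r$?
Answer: $2 \sqrt{374} \approx 38.678$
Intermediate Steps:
$\sqrt{K{\left(m{\left(7,13 \right)},-105 \right)} + 1588} = \sqrt{\left(-105 + 13\right) + 1588} = \sqrt{-92 + 1588} = \sqrt{1496} = 2 \sqrt{374}$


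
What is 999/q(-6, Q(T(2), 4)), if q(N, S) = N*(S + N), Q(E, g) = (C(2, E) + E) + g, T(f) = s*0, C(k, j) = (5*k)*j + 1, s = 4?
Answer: 333/2 ≈ 166.50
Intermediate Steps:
C(k, j) = 1 + 5*j*k (C(k, j) = 5*j*k + 1 = 1 + 5*j*k)
T(f) = 0 (T(f) = 4*0 = 0)
Q(E, g) = 1 + g + 11*E (Q(E, g) = ((1 + 5*E*2) + E) + g = ((1 + 10*E) + E) + g = (1 + 11*E) + g = 1 + g + 11*E)
q(N, S) = N*(N + S)
999/q(-6, Q(T(2), 4)) = 999/((-6*(-6 + (1 + 4 + 11*0)))) = 999/((-6*(-6 + (1 + 4 + 0)))) = 999/((-6*(-6 + 5))) = 999/((-6*(-1))) = 999/6 = 999*(⅙) = 333/2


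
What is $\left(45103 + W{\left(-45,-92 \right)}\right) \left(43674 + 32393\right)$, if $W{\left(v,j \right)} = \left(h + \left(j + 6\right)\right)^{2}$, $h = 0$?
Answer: $3993441433$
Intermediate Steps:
$W{\left(v,j \right)} = \left(6 + j\right)^{2}$ ($W{\left(v,j \right)} = \left(0 + \left(j + 6\right)\right)^{2} = \left(0 + \left(6 + j\right)\right)^{2} = \left(6 + j\right)^{2}$)
$\left(45103 + W{\left(-45,-92 \right)}\right) \left(43674 + 32393\right) = \left(45103 + \left(6 - 92\right)^{2}\right) \left(43674 + 32393\right) = \left(45103 + \left(-86\right)^{2}\right) 76067 = \left(45103 + 7396\right) 76067 = 52499 \cdot 76067 = 3993441433$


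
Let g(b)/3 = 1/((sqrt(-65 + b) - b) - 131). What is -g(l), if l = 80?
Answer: 633/44506 + 3*sqrt(15)/44506 ≈ 0.014484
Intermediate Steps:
g(b) = 3/(-131 + sqrt(-65 + b) - b) (g(b) = 3/((sqrt(-65 + b) - b) - 131) = 3/(-131 + sqrt(-65 + b) - b))
-g(l) = -(-3)/(131 + 80 - sqrt(-65 + 80)) = -(-3)/(131 + 80 - sqrt(15)) = -(-3)/(211 - sqrt(15)) = 3/(211 - sqrt(15))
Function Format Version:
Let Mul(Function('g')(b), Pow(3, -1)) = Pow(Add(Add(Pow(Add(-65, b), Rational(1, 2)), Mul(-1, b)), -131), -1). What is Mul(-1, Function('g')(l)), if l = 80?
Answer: Add(Rational(633, 44506), Mul(Rational(3, 44506), Pow(15, Rational(1, 2)))) ≈ 0.014484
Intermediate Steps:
Function('g')(b) = Mul(3, Pow(Add(-131, Pow(Add(-65, b), Rational(1, 2)), Mul(-1, b)), -1)) (Function('g')(b) = Mul(3, Pow(Add(Add(Pow(Add(-65, b), Rational(1, 2)), Mul(-1, b)), -131), -1)) = Mul(3, Pow(Add(-131, Pow(Add(-65, b), Rational(1, 2)), Mul(-1, b)), -1)))
Mul(-1, Function('g')(l)) = Mul(-1, Mul(-3, Pow(Add(131, 80, Mul(-1, Pow(Add(-65, 80), Rational(1, 2)))), -1))) = Mul(-1, Mul(-3, Pow(Add(131, 80, Mul(-1, Pow(15, Rational(1, 2)))), -1))) = Mul(-1, Mul(-3, Pow(Add(211, Mul(-1, Pow(15, Rational(1, 2)))), -1))) = Mul(3, Pow(Add(211, Mul(-1, Pow(15, Rational(1, 2)))), -1))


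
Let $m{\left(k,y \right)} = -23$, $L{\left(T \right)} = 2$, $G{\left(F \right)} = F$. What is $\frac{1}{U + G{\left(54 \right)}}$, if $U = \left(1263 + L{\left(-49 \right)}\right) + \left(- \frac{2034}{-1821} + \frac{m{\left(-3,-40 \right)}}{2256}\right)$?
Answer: $\frac{1369392}{1807743655} \approx 0.00075751$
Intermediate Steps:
$U = \frac{1733796487}{1369392}$ ($U = \left(1263 + 2\right) - \left(- \frac{678}{607} + \frac{23}{2256}\right) = 1265 - - \frac{1515607}{1369392} = 1265 + \left(\frac{678}{607} - \frac{23}{2256}\right) = 1265 + \frac{1515607}{1369392} = \frac{1733796487}{1369392} \approx 1266.1$)
$\frac{1}{U + G{\left(54 \right)}} = \frac{1}{\frac{1733796487}{1369392} + 54} = \frac{1}{\frac{1807743655}{1369392}} = \frac{1369392}{1807743655}$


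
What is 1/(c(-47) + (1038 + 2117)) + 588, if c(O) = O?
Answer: 1827505/3108 ≈ 588.00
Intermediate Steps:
1/(c(-47) + (1038 + 2117)) + 588 = 1/(-47 + (1038 + 2117)) + 588 = 1/(-47 + 3155) + 588 = 1/3108 + 588 = 1827505/3108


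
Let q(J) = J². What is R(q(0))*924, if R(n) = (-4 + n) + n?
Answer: -3696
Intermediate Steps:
R(n) = -4 + 2*n
R(q(0))*924 = (-4 + 2*0²)*924 = (-4 + 2*0)*924 = (-4 + 0)*924 = -4*924 = -3696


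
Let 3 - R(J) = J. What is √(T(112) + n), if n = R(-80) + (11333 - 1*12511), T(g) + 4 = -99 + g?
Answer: I*√1086 ≈ 32.955*I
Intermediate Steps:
T(g) = -103 + g (T(g) = -4 + (-99 + g) = -103 + g)
R(J) = 3 - J
n = -1095 (n = (3 - 1*(-80)) + (11333 - 1*12511) = (3 + 80) + (11333 - 12511) = 83 - 1178 = -1095)
√(T(112) + n) = √((-103 + 112) - 1095) = √(9 - 1095) = √(-1086) = I*√1086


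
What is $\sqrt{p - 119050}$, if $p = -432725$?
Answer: $5 i \sqrt{22071} \approx 742.82 i$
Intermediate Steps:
$\sqrt{p - 119050} = \sqrt{-432725 - 119050} = \sqrt{-551775} = 5 i \sqrt{22071}$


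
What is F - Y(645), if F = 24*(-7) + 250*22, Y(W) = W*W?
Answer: -410693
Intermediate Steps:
Y(W) = W²
F = 5332 (F = -168 + 5500 = 5332)
F - Y(645) = 5332 - 1*645² = 5332 - 1*416025 = 5332 - 416025 = -410693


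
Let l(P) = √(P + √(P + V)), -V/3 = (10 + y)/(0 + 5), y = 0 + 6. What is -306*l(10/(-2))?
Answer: -306*√(-125 + 5*I*√365)/5 ≈ -246.03 - 727.12*I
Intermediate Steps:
y = 6
V = -48/5 (V = -3*(10 + 6)/(0 + 5) = -48/5 ≈ -9.6000)
l(P) = √(P + √(-48/5 + P)) (l(P) = √(P + √(P - 48/5)) = √(P + √(-48/5 + P)))
-306*l(10/(-2)) = -306*√(10/(-2) + √(-48/5 + 10/(-2))) = -306*√(10*(-½) + √(-48/5 + 10*(-½))) = -306*√(-5 + √(-48/5 - 5)) = -306*√(-5 + √(-73/5)) = -306*√(-5 + I*√365/5)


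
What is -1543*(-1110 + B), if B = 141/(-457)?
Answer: 782935173/457 ≈ 1.7132e+6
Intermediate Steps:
B = -141/457 (B = 141*(-1/457) = -141/457 ≈ -0.30853)
-1543*(-1110 + B) = -1543*(-1110 - 141/457) = -1543*(-507411/457) = 782935173/457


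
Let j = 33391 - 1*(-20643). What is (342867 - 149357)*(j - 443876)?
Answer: -75438325420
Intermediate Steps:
j = 54034 (j = 33391 + 20643 = 54034)
(342867 - 149357)*(j - 443876) = (342867 - 149357)*(54034 - 443876) = 193510*(-389842) = -75438325420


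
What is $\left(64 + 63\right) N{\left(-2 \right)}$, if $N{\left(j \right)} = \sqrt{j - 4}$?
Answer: $127 i \sqrt{6} \approx 311.08 i$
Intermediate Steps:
$N{\left(j \right)} = \sqrt{-4 + j}$
$\left(64 + 63\right) N{\left(-2 \right)} = \left(64 + 63\right) \sqrt{-4 - 2} = 127 \sqrt{-6} = 127 i \sqrt{6}$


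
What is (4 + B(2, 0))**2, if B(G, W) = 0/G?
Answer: 16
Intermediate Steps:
B(G, W) = 0
(4 + B(2, 0))**2 = (4 + 0)**2 = 4**2 = 16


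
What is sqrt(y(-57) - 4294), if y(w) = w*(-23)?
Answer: I*sqrt(2983) ≈ 54.617*I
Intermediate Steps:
y(w) = -23*w
sqrt(y(-57) - 4294) = sqrt(-23*(-57) - 4294) = sqrt(1311 - 4294) = sqrt(-2983) = I*sqrt(2983)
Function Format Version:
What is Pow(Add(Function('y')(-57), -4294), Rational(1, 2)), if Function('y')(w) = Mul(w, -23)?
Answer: Mul(I, Pow(2983, Rational(1, 2))) ≈ Mul(54.617, I)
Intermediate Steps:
Function('y')(w) = Mul(-23, w)
Pow(Add(Function('y')(-57), -4294), Rational(1, 2)) = Pow(Add(Mul(-23, -57), -4294), Rational(1, 2)) = Pow(Add(1311, -4294), Rational(1, 2)) = Pow(-2983, Rational(1, 2)) = Mul(I, Pow(2983, Rational(1, 2)))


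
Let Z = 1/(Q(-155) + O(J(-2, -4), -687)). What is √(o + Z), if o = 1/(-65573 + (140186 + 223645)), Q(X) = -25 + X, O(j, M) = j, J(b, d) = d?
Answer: I*√1022383983558/13719868 ≈ 0.073698*I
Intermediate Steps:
o = 1/298258 (o = 1/(-65573 + 363831) = 1/298258 ≈ 3.3528e-6)
Z = -1/184 (Z = 1/((-25 - 155) - 4) = 1/(-180 - 4) = 1/(-184) = -1/184 ≈ -0.0054348)
√(o + Z) = √(1/298258 - 1/184) = √(-149037/27439736) = I*√1022383983558/13719868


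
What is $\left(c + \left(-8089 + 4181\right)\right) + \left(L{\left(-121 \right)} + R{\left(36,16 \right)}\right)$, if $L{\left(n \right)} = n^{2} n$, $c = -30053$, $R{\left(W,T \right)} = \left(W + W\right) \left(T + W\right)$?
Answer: $-1801778$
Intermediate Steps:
$R{\left(W,T \right)} = 2 W \left(T + W\right)$
$L{\left(n \right)} = n^{3}$
$\left(c + \left(-8089 + 4181\right)\right) + \left(L{\left(-121 \right)} + R{\left(36,16 \right)}\right) = \left(-30053 + \left(-8089 + 4181\right)\right) + \left(\left(-121\right)^{3} + 2 \cdot 36 \left(16 + 36\right)\right) = \left(-30053 - 3908\right) - \left(1771561 - 3744\right) = -33961 + \left(-1771561 + 3744\right) = -33961 - 1767817 = -1801778$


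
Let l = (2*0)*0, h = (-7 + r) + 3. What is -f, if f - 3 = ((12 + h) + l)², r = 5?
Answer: -172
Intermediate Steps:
h = 1 (h = (-7 + 5) + 3 = -2 + 3 = 1)
l = 0 (l = 0*0 = 0)
f = 172 (f = 3 + ((12 + 1) + 0)² = 3 + (13 + 0)² = 3 + 13² = 3 + 169 = 172)
-f = -1*172 = -172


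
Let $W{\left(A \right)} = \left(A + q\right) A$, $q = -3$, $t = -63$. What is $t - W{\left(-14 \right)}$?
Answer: $-301$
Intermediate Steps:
$W{\left(A \right)} = A \left(-3 + A\right)$ ($W{\left(A \right)} = \left(A - 3\right) A = \left(-3 + A\right) A = A \left(-3 + A\right)$)
$t - W{\left(-14 \right)} = -63 - - 14 \left(-3 - 14\right) = -63 - \left(-14\right) \left(-17\right) = -63 - 238 = -301$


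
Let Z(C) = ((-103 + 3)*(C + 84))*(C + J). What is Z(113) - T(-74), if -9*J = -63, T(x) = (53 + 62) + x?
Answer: -2364041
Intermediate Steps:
T(x) = 115 + x
J = 7 (J = -⅑*(-63) = 7)
Z(C) = (-8400 - 100*C)*(7 + C) (Z(C) = ((-103 + 3)*(C + 84))*(C + 7) = (-100*(84 + C))*(7 + C) = (-8400 - 100*C)*(7 + C))
Z(113) - T(-74) = (-58800 - 9100*113 - 100*113²) - (115 - 74) = (-58800 - 1028300 - 100*12769) - 1*41 = (-58800 - 1028300 - 1276900) - 41 = -2364000 - 41 = -2364041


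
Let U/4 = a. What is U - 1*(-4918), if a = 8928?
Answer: 40630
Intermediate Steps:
U = 35712 (U = 4*8928 = 35712)
U - 1*(-4918) = 35712 - 1*(-4918) = 35712 + 4918 = 40630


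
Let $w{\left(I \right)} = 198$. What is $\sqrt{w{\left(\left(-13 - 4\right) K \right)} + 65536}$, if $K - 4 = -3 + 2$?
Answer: $\sqrt{65734} \approx 256.39$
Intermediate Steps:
$K = 3$ ($K = 4 + \left(-3 + 2\right) = 4 - 1 = 3$)
$\sqrt{w{\left(\left(-13 - 4\right) K \right)} + 65536} = \sqrt{198 + 65536} = \sqrt{65734}$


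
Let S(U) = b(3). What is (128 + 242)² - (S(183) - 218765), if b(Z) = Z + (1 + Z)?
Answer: 355658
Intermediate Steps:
b(Z) = 1 + 2*Z
S(U) = 7 (S(U) = 1 + 2*3 = 1 + 6 = 7)
(128 + 242)² - (S(183) - 218765) = (128 + 242)² - (7 - 218765) = 370² - 1*(-218758) = 136900 + 218758 = 355658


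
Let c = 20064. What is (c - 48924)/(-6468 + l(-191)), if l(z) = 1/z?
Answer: 5512260/1235389 ≈ 4.4620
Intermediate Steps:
(c - 48924)/(-6468 + l(-191)) = (20064 - 48924)/(-6468 + 1/(-191)) = -28860/(-6468 - 1/191) = -28860/(-1235389/191) = -28860*(-191/1235389) = 5512260/1235389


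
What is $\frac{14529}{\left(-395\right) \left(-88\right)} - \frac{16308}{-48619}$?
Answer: $\frac{1273251531}{1689996440} \approx 0.7534$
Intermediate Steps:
$\frac{14529}{\left(-395\right) \left(-88\right)} - \frac{16308}{-48619} = \frac{14529}{34760} - - \frac{16308}{48619} = 14529 \cdot \frac{1}{34760} + \frac{16308}{48619} = \frac{14529}{34760} + \frac{16308}{48619} = \frac{1273251531}{1689996440}$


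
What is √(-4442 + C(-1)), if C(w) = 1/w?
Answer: I*√4443 ≈ 66.656*I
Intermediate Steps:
√(-4442 + C(-1)) = √(-4442 + 1/(-1)) = √(-4442 - 1) = √(-4443) = I*√4443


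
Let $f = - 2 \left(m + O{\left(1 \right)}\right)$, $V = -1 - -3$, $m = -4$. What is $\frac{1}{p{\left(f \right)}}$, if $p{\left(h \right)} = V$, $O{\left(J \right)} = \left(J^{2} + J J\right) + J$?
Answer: $\frac{1}{2} \approx 0.5$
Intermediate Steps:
$O{\left(J \right)} = J + 2 J^{2}$ ($O{\left(J \right)} = \left(J^{2} + J^{2}\right) + J = 2 J^{2} + J = J + 2 J^{2}$)
$V = 2$ ($V = -1 + 3 = 2$)
$f = 2$ ($f = - 2 \left(-4 + 1 \left(1 + 2 \cdot 1\right)\right) = - 2 \left(-4 + 1 \left(1 + 2\right)\right) = - 2 \left(-4 + 1 \cdot 3\right) = - 2 \left(-4 + 3\right) = \left(-2\right) \left(-1\right) = 2$)
$p{\left(h \right)} = 2$
$\frac{1}{p{\left(f \right)}} = \frac{1}{2}$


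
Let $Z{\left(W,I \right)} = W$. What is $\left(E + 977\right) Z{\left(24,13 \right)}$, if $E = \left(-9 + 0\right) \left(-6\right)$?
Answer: $24744$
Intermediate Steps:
$E = 54$ ($E = \left(-9\right) \left(-6\right) = 54$)
$\left(E + 977\right) Z{\left(24,13 \right)} = \left(54 + 977\right) 24 = 1031 \cdot 24 = 24744$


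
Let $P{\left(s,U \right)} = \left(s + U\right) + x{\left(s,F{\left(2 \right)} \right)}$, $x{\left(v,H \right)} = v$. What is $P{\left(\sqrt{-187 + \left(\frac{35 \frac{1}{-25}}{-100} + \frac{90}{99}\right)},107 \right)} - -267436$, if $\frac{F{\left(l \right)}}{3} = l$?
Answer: $267543 + \frac{i \sqrt{56288265}}{275} \approx 2.6754 \cdot 10^{5} + 27.282 i$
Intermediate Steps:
$F{\left(l \right)} = 3 l$
$P{\left(s,U \right)} = U + 2 s$ ($P{\left(s,U \right)} = \left(s + U\right) + s = \left(U + s\right) + s = U + 2 s$)
$P{\left(\sqrt{-187 + \left(\frac{35 \frac{1}{-25}}{-100} + \frac{90}{99}\right)},107 \right)} - -267436 = \left(107 + 2 \sqrt{-187 + \left(\frac{35 \frac{1}{-25}}{-100} + \frac{90}{99}\right)}\right) - -267436 = \left(107 + 2 \sqrt{-187 + \left(35 \left(- \frac{1}{25}\right) \left(- \frac{1}{100}\right) + 90 \cdot \frac{1}{99}\right)}\right) + 267436 = \left(107 + 2 \sqrt{-187 + \left(\left(- \frac{7}{5}\right) \left(- \frac{1}{100}\right) + \frac{10}{11}\right)}\right) + 267436 = \left(107 + 2 \sqrt{-187 + \left(\frac{7}{500} + \frac{10}{11}\right)}\right) + 267436 = \left(107 + 2 \sqrt{-187 + \frac{5077}{5500}}\right) + 267436 = \left(107 + 2 \sqrt{- \frac{1023423}{5500}}\right) + 267436 = \left(107 + 2 \frac{i \sqrt{56288265}}{550}\right) + 267436 = \left(107 + \frac{i \sqrt{56288265}}{275}\right) + 267436 = 267543 + \frac{i \sqrt{56288265}}{275}$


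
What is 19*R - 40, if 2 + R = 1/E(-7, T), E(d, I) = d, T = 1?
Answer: -565/7 ≈ -80.714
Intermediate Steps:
R = -15/7 (R = -2 + 1/(-7) = -2 - 1/7 = -15/7 ≈ -2.1429)
19*R - 40 = 19*(-15/7) - 40 = -285/7 - 40 = -565/7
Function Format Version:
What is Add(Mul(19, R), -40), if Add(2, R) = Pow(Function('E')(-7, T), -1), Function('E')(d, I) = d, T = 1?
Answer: Rational(-565, 7) ≈ -80.714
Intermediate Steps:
R = Rational(-15, 7) (R = Add(-2, Pow(-7, -1)) = Add(-2, Rational(-1, 7)) = Rational(-15, 7) ≈ -2.1429)
Add(Mul(19, R), -40) = Add(Mul(19, Rational(-15, 7)), -40) = Add(Rational(-285, 7), -40) = Rational(-565, 7)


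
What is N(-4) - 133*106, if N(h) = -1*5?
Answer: -14103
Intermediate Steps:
N(h) = -5
N(-4) - 133*106 = -5 - 133*106 = -5 - 14098 = -14103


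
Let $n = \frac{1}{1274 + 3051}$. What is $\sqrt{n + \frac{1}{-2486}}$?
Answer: $\frac{i \sqrt{790913442}}{2150390} \approx 0.013078 i$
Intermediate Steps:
$n = \frac{1}{4325} \approx 0.00023121$
$\sqrt{n + \frac{1}{-2486}} = \sqrt{\frac{1}{4325} + \frac{1}{-2486}} = \sqrt{\frac{1}{4325} - \frac{1}{2486}} = \sqrt{- \frac{1839}{10751950}} = \frac{i \sqrt{790913442}}{2150390}$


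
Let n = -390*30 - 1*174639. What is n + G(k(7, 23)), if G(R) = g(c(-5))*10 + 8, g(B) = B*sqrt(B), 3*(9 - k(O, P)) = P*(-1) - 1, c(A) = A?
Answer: -186331 - 50*I*sqrt(5) ≈ -1.8633e+5 - 111.8*I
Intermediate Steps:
k(O, P) = 28/3 + P/3 (k(O, P) = 9 - (P*(-1) - 1)/3 = 9 - (-P - 1)/3 = 9 - (-1 - P)/3 = 9 + (1/3 + P/3) = 28/3 + P/3)
n = -186339 (n = -11700 - 174639 = -186339)
g(B) = B**(3/2)
G(R) = 8 - 50*I*sqrt(5) (G(R) = (-5)**(3/2)*10 + 8 = -5*I*sqrt(5)*10 + 8 = -50*I*sqrt(5) + 8 = 8 - 50*I*sqrt(5))
n + G(k(7, 23)) = -186339 + (8 - 50*I*sqrt(5)) = -186331 - 50*I*sqrt(5)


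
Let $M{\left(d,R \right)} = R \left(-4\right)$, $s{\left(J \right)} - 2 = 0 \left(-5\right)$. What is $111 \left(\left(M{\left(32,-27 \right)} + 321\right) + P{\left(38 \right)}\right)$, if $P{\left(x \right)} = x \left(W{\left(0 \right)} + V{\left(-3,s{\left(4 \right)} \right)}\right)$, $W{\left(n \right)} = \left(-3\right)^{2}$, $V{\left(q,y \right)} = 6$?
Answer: $110889$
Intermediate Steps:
$s{\left(J \right)} = 2$ ($s{\left(J \right)} = 2 + 0 \left(-5\right) = 2 + 0 = 2$)
$W{\left(n \right)} = 9$
$M{\left(d,R \right)} = - 4 R$
$P{\left(x \right)} = 15 x$ ($P{\left(x \right)} = x \left(9 + 6\right) = x 15 = 15 x$)
$111 \left(\left(M{\left(32,-27 \right)} + 321\right) + P{\left(38 \right)}\right) = 111 \left(\left(\left(-4\right) \left(-27\right) + 321\right) + 15 \cdot 38\right) = 111 \left(\left(108 + 321\right) + 570\right) = 111 \left(429 + 570\right) = 111 \cdot 999 = 110889$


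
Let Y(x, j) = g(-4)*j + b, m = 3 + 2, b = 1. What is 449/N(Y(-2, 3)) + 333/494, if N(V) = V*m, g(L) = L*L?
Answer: 303391/121030 ≈ 2.5067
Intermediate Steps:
g(L) = L²
m = 5
Y(x, j) = 1 + 16*j (Y(x, j) = (-4)²*j + 1 = 16*j + 1 = 1 + 16*j)
N(V) = 5*V (N(V) = V*5 = 5*V)
449/N(Y(-2, 3)) + 333/494 = 449/((5*(1 + 16*3))) + 333/494 = 449/((5*(1 + 48))) + 333*(1/494) = 449/((5*49)) + 333/494 = 449/245 + 333/494 = 303391/121030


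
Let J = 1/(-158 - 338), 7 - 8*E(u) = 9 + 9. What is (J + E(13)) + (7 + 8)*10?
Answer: 73717/496 ≈ 148.62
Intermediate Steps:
E(u) = -11/8 (E(u) = 7/8 - (9 + 9)/8 = 7/8 - 1/8*18 = 7/8 - 9/4 = -11/8)
J = -1/496 (J = 1/(-496) = -1/496 ≈ -0.0020161)
(J + E(13)) + (7 + 8)*10 = (-1/496 - 11/8) + (7 + 8)*10 = -683/496 + 15*10 = -683/496 + 150 = 73717/496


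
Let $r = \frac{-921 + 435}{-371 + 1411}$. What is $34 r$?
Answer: $- \frac{4131}{260} \approx -15.888$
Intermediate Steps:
$r = - \frac{243}{520}$ ($r = - \frac{486}{1040} = \left(-486\right) \frac{1}{1040} = - \frac{243}{520} \approx -0.46731$)
$34 r = 34 \left(- \frac{243}{520}\right) = - \frac{4131}{260}$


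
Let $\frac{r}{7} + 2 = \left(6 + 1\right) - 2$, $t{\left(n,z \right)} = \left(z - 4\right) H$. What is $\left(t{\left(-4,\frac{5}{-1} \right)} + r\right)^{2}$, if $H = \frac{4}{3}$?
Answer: $81$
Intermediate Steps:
$H = \frac{4}{3}$ ($H = 4 \cdot \frac{1}{3} = \frac{4}{3} \approx 1.3333$)
$t{\left(n,z \right)} = - \frac{16}{3} + \frac{4 z}{3}$ ($t{\left(n,z \right)} = \left(z - 4\right) \frac{4}{3} = \left(-4 + z\right) \frac{4}{3} = - \frac{16}{3} + \frac{4 z}{3}$)
$r = 21$ ($r = -14 + 7 \left(\left(6 + 1\right) - 2\right) = -14 + 7 \left(7 - 2\right) = -14 + 7 \cdot 5 = -14 + 35 = 21$)
$\left(t{\left(-4,\frac{5}{-1} \right)} + r\right)^{2} = \left(\left(- \frac{16}{3} + \frac{4 \frac{5}{-1}}{3}\right) + 21\right)^{2} = \left(\left(- \frac{16}{3} + \frac{4 \cdot 5 \left(-1\right)}{3}\right) + 21\right)^{2} = \left(\left(- \frac{16}{3} + \frac{4}{3} \left(-5\right)\right) + 21\right)^{2} = \left(\left(- \frac{16}{3} - \frac{20}{3}\right) + 21\right)^{2} = \left(-12 + 21\right)^{2} = 9^{2} = 81$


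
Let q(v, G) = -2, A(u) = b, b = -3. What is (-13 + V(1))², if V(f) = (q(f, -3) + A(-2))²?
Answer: 144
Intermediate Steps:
A(u) = -3
V(f) = 25 (V(f) = (-2 - 3)² = (-5)² = 25)
(-13 + V(1))² = (-13 + 25)² = 12² = 144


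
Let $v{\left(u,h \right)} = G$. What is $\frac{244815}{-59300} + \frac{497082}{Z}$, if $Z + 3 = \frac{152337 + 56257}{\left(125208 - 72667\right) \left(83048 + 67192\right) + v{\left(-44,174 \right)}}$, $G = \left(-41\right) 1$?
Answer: $- \frac{46537971969971030769}{280857499723580} \approx -1.657 \cdot 10^{5}$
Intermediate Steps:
$G = -41$
$v{\left(u,h \right)} = -41$
$Z = - \frac{23681070803}{7893759799}$ ($Z = -3 + \frac{152337 + 56257}{\left(125208 - 72667\right) \left(83048 + 67192\right) - 41} = -3 + \frac{208594}{52541 \cdot 150240 - 41} = -3 + \frac{208594}{7893759840 - 41} = -3 + \frac{208594}{7893759799} = - \frac{23681070803}{7893759799} \approx -3.0$)
$\frac{244815}{-59300} + \frac{497082}{Z} = \frac{244815}{-59300} + \frac{497082}{- \frac{23681070803}{7893759799}} = 244815 \left(- \frac{1}{59300}\right) + 497082 \left(- \frac{7893759799}{23681070803}\right) = - \frac{48963}{11860} - \frac{3923845908406518}{23681070803} = - \frac{46537971969971030769}{280857499723580}$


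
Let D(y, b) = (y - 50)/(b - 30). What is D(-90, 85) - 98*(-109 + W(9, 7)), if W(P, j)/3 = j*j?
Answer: -40992/11 ≈ -3726.5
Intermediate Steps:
W(P, j) = 3*j² (W(P, j) = 3*(j*j) = 3*j²)
D(y, b) = (-50 + y)/(-30 + b)
D(-90, 85) - 98*(-109 + W(9, 7)) = (-50 - 90)/(-30 + 85) - 98*(-109 + 3*7²) = -140/55 - 98*(-109 + 3*49) = (1/55)*(-140) - 98*(-109 + 147) = -28/11 - 98*38 = -28/11 - 1*3724 = -28/11 - 3724 = -40992/11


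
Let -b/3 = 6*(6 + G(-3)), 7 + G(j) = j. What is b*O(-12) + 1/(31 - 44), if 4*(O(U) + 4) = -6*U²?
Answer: -205921/13 ≈ -15840.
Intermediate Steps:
O(U) = -4 - 3*U²/2 (O(U) = -4 + (-6*U²)/4 = -4 - 3*U²/2)
G(j) = -7 + j
b = 72 (b = -18*(6 + (-7 - 3)) = -18*(6 - 10) = -18*(-4) = -3*(-24) = 72)
b*O(-12) + 1/(31 - 44) = 72*(-4 - 3/2*(-12)²) + 1/(31 - 44) = 72*(-4 - 3/2*144) + 1/(-13) = 72*(-4 - 216) - 1/13 = 72*(-220) - 1/13 = -15840 - 1/13 = -205921/13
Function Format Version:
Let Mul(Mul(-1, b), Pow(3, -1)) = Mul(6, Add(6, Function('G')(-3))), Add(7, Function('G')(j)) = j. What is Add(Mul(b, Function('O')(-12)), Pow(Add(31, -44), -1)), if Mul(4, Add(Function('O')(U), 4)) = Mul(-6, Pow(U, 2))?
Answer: Rational(-205921, 13) ≈ -15840.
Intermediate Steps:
Function('O')(U) = Add(-4, Mul(Rational(-3, 2), Pow(U, 2))) (Function('O')(U) = Add(-4, Mul(Rational(1, 4), Mul(-6, Pow(U, 2)))) = Add(-4, Mul(Rational(-3, 2), Pow(U, 2))))
Function('G')(j) = Add(-7, j)
b = 72 (b = Mul(-3, Mul(6, Add(6, Add(-7, -3)))) = Mul(-3, Mul(6, Add(6, -10))) = Mul(-3, Mul(6, -4)) = Mul(-3, -24) = 72)
Add(Mul(b, Function('O')(-12)), Pow(Add(31, -44), -1)) = Add(Mul(72, Add(-4, Mul(Rational(-3, 2), Pow(-12, 2)))), Pow(Add(31, -44), -1)) = Add(Mul(72, Add(-4, Mul(Rational(-3, 2), 144))), Pow(-13, -1)) = Add(Mul(72, Add(-4, -216)), Rational(-1, 13)) = Add(Mul(72, -220), Rational(-1, 13)) = Add(-15840, Rational(-1, 13)) = Rational(-205921, 13)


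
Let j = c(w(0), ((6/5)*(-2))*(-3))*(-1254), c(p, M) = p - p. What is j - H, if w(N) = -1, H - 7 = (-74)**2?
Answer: -5483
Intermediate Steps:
H = 5483 (H = 7 + (-74)**2 = 7 + 5476 = 5483)
c(p, M) = 0
j = 0 (j = 0*(-1254) = 0)
j - H = 0 - 1*5483 = 0 - 5483 = -5483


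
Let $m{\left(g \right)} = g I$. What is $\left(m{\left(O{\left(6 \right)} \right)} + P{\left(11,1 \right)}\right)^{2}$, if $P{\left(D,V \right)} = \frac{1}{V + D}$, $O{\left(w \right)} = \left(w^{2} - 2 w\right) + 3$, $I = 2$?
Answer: $\frac{421201}{144} \approx 2925.0$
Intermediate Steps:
$O{\left(w \right)} = 3 + w^{2} - 2 w$
$P{\left(D,V \right)} = \frac{1}{D + V}$
$m{\left(g \right)} = 2 g$ ($m{\left(g \right)} = g 2 = 2 g$)
$\left(m{\left(O{\left(6 \right)} \right)} + P{\left(11,1 \right)}\right)^{2} = \left(2 \left(3 + 6^{2} - 12\right) + \frac{1}{11 + 1}\right)^{2} = \left(2 \left(3 + 36 - 12\right) + \frac{1}{12}\right)^{2} = \left(2 \cdot 27 + \frac{1}{12}\right)^{2} = \left(54 + \frac{1}{12}\right)^{2} = \left(\frac{649}{12}\right)^{2} = \frac{421201}{144}$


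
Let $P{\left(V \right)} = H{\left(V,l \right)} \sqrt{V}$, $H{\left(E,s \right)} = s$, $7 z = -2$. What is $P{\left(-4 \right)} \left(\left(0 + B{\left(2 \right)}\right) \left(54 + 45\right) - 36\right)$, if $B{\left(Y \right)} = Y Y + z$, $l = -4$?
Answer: $- \frac{18576 i}{7} \approx - 2653.7 i$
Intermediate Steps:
$z = - \frac{2}{7}$ ($z = \frac{1}{7} \left(-2\right) = - \frac{2}{7} \approx -0.28571$)
$P{\left(V \right)} = - 4 \sqrt{V}$
$B{\left(Y \right)} = - \frac{2}{7} + Y^{2}$ ($B{\left(Y \right)} = Y Y - \frac{2}{7} = Y^{2} - \frac{2}{7} = - \frac{2}{7} + Y^{2}$)
$P{\left(-4 \right)} \left(\left(0 + B{\left(2 \right)}\right) \left(54 + 45\right) - 36\right) = - 4 \sqrt{-4} \left(\left(0 - \left(\frac{2}{7} - 2^{2}\right)\right) \left(54 + 45\right) - 36\right) = - 4 \cdot 2 i \left(\left(0 + \left(- \frac{2}{7} + 4\right)\right) 99 - 36\right) = - 8 i \left(\left(0 + \frac{26}{7}\right) 99 - 36\right) = - 8 i \left(\frac{26}{7} \cdot 99 - 36\right) = - 8 i \left(\frac{2574}{7} - 36\right) = - 8 i \frac{2322}{7} = - \frac{18576 i}{7}$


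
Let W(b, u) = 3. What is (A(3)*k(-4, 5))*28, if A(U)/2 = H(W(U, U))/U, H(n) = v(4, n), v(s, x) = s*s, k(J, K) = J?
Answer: -3584/3 ≈ -1194.7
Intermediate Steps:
v(s, x) = s**2
H(n) = 16 (H(n) = 4**2 = 16)
A(U) = 32/U (A(U) = 2*(16/U) = 32/U)
(A(3)*k(-4, 5))*28 = ((32/3)*(-4))*28 = -128/3*28 = -3584/3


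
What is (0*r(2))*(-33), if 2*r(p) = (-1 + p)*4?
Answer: 0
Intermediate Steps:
r(p) = -2 + 2*p (r(p) = ((-1 + p)*4)/2 = (-4 + 4*p)/2 = -2 + 2*p)
(0*r(2))*(-33) = (0*(-2 + 2*2))*(-33) = (0*(-2 + 4))*(-33) = (0*2)*(-33) = 0*(-33) = 0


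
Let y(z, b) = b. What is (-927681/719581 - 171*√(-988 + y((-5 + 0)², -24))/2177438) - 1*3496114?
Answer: -2515738135915/719581 - 9*I*√253/57301 ≈ -3.4961e+6 - 0.0024983*I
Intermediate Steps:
(-927681/719581 - 171*√(-988 + y((-5 + 0)², -24))/2177438) - 1*3496114 = (-927681/719581 - 171*√(-988 - 24)/2177438) - 1*3496114 = (-927681*1/719581 - 342*I*√253*(1/2177438)) - 3496114 = (-927681/719581 - 342*I*√253*(1/2177438)) - 3496114 = (-927681/719581 - 9*I*√253/57301) - 3496114 = -2515738135915/719581 - 9*I*√253/57301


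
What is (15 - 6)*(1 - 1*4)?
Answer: -27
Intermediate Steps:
(15 - 6)*(1 - 1*4) = 9*(1 - 4) = 9*(-3) = -27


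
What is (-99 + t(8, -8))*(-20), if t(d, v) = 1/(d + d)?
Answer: 7915/4 ≈ 1978.8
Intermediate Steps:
t(d, v) = 1/(2*d)
(-99 + t(8, -8))*(-20) = (-99 + (½)/8)*(-20) = (-99 + (½)*(⅛))*(-20) = (-99 + 1/16)*(-20) = -1583/16*(-20) = 7915/4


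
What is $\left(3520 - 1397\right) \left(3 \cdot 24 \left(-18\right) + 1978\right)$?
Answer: $1447886$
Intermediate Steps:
$\left(3520 - 1397\right) \left(3 \cdot 24 \left(-18\right) + 1978\right) = 2123 \left(72 \left(-18\right) + 1978\right) = 2123 \left(-1296 + 1978\right) = 2123 \cdot 682 = 1447886$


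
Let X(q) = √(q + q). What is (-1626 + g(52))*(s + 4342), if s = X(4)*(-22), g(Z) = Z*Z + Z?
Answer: 4906460 - 49720*√2 ≈ 4.8361e+6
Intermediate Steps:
X(q) = √2*√q (X(q) = √(2*q) = √2*√q)
g(Z) = Z + Z² (g(Z) = Z² + Z = Z + Z²)
s = -44*√2 (s = (√2*√4)*(-22) = (√2*2)*(-22) = (2*√2)*(-22) = -44*√2 ≈ -62.225)
(-1626 + g(52))*(s + 4342) = (-1626 + 52*(1 + 52))*(-44*√2 + 4342) = (-1626 + 52*53)*(4342 - 44*√2) = (-1626 + 2756)*(4342 - 44*√2) = 1130*(4342 - 44*√2) = 4906460 - 49720*√2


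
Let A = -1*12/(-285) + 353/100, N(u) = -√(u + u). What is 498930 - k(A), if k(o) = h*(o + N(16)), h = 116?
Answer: 236794927/475 + 464*√2 ≈ 4.9917e+5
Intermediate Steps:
N(u) = -√2*√u (N(u) = -√(2*u) = -√2*√u)
A = 6787/1900 (A = -12*(-1/285) + 353*(1/100) = 4/95 + 353/100 = 6787/1900 ≈ 3.5721)
k(o) = -464*√2 + 116*o (k(o) = 116*(o - √2*√16) = 116*(o - 1*√2*4) = 116*(o - 4*√2) = -464*√2 + 116*o)
498930 - k(A) = 498930 - (-464*√2 + 116*(6787/1900)) = 498930 - (-464*√2 + 196823/475) = 498930 - (196823/475 - 464*√2) = 498930 + (-196823/475 + 464*√2) = 236794927/475 + 464*√2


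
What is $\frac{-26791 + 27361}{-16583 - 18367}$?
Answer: $- \frac{19}{1165} \approx -0.016309$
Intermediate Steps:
$\frac{-26791 + 27361}{-16583 - 18367} = \frac{570}{-34950} = 570 \left(- \frac{1}{34950}\right) = - \frac{19}{1165}$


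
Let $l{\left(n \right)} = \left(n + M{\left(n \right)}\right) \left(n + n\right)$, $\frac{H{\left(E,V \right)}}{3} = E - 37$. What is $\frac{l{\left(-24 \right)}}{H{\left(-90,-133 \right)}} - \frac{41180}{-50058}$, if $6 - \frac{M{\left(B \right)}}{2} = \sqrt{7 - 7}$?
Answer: $- \frac{2190638}{3178683} \approx -0.68917$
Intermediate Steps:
$H{\left(E,V \right)} = -111 + 3 E$ ($H{\left(E,V \right)} = 3 \left(E - 37\right) = 3 \left(-37 + E\right) = -111 + 3 E$)
$M{\left(B \right)} = 12$ ($M{\left(B \right)} = 12 - 2 \sqrt{7 - 7} = 12 - 2 \sqrt{0} = 12 - 0 = 12 + 0 = 12$)
$l{\left(n \right)} = 2 n \left(12 + n\right)$ ($l{\left(n \right)} = \left(n + 12\right) \left(n + n\right) = \left(12 + n\right) 2 n = 2 n \left(12 + n\right)$)
$\frac{l{\left(-24 \right)}}{H{\left(-90,-133 \right)}} - \frac{41180}{-50058} = \frac{2 \left(-24\right) \left(12 - 24\right)}{-111 + 3 \left(-90\right)} - \frac{41180}{-50058} = \frac{2 \left(-24\right) \left(-12\right)}{-111 - 270} - - \frac{20590}{25029} = \frac{576}{-381} + \frac{20590}{25029} = 576 \left(- \frac{1}{381}\right) + \frac{20590}{25029} = - \frac{192}{127} + \frac{20590}{25029} = - \frac{2190638}{3178683}$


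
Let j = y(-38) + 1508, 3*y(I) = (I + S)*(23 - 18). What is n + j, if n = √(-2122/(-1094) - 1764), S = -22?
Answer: 1408 + I*√527224309/547 ≈ 1408.0 + 41.977*I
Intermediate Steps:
y(I) = -110/3 + 5*I/3 (y(I) = ((I - 22)*(23 - 18))/3 = ((-22 + I)*5)/3 = (-110 + 5*I)/3 = -110/3 + 5*I/3)
j = 1408 (j = (-110/3 + (5/3)*(-38)) + 1508 = (-110/3 - 190/3) + 1508 = -100 + 1508 = 1408)
n = I*√527224309/547 (n = √(-2122*(-1/1094) - 1764) = √(1061/547 - 1764) = √(-963847/547) = I*√527224309/547 ≈ 41.977*I)
n + j = I*√527224309/547 + 1408 = 1408 + I*√527224309/547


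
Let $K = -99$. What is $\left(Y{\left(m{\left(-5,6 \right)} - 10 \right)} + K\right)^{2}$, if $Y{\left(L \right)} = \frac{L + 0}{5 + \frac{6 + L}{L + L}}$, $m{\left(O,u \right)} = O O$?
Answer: $\frac{3352561}{361} \approx 9286.9$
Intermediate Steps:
$m{\left(O,u \right)} = O^{2}$
$Y{\left(L \right)} = \frac{L}{5 + \frac{6 + L}{2 L}}$
$\left(Y{\left(m{\left(-5,6 \right)} - 10 \right)} + K\right)^{2} = \left(\frac{2 \left(\left(-5\right)^{2} - 10\right)^{2}}{6 + 11 \left(\left(-5\right)^{2} - 10\right)} - 99\right)^{2} = \left(\frac{2 \left(25 - 10\right)^{2}}{6 + 11 \left(25 - 10\right)} - 99\right)^{2} = \left(\frac{2 \cdot 15^{2}}{6 + 11 \cdot 15} - 99\right)^{2} = \left(2 \cdot 225 \frac{1}{6 + 165} - 99\right)^{2} = \left(2 \cdot 225 \cdot \frac{1}{171} - 99\right)^{2} = \left(\frac{50}{19} - 99\right)^{2} = \left(- \frac{1831}{19}\right)^{2} = \frac{3352561}{361}$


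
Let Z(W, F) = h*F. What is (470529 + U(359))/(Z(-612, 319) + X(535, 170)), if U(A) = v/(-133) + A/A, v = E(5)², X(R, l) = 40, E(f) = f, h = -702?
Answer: -62580465/29778434 ≈ -2.1015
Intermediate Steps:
v = 25 (v = 5² = 25)
Z(W, F) = -702*F
U(A) = 108/133 (U(A) = 25/(-133) + A/A = 25*(-1/133) + 1 = -25/133 + 1 = 108/133)
(470529 + U(359))/(Z(-612, 319) + X(535, 170)) = (470529 + 108/133)/(-702*319 + 40) = 62580465/(133*(-223938 + 40)) = (62580465/133)/(-223898) = (62580465/133)*(-1/223898) = -62580465/29778434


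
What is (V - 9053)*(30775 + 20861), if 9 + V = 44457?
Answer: 1827656220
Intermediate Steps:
V = 44448 (V = -9 + 44457 = 44448)
(V - 9053)*(30775 + 20861) = (44448 - 9053)*(30775 + 20861) = 35395*51636 = 1827656220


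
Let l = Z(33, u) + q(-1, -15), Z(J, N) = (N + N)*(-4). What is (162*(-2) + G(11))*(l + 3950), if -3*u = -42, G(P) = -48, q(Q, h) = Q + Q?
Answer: -1426992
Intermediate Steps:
q(Q, h) = 2*Q
u = 14 (u = -⅓*(-42) = 14)
Z(J, N) = -8*N (Z(J, N) = (2*N)*(-4) = -8*N)
l = -114 (l = -8*14 + 2*(-1) = -112 - 2 = -114)
(162*(-2) + G(11))*(l + 3950) = (162*(-2) - 48)*(-114 + 3950) = (-324 - 48)*3836 = -372*3836 = -1426992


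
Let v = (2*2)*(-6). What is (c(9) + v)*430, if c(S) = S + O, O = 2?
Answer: -5590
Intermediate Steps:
c(S) = 2 + S (c(S) = S + 2 = 2 + S)
v = -24 (v = 4*(-6) = -24)
(c(9) + v)*430 = ((2 + 9) - 24)*430 = (11 - 24)*430 = -13*430 = -5590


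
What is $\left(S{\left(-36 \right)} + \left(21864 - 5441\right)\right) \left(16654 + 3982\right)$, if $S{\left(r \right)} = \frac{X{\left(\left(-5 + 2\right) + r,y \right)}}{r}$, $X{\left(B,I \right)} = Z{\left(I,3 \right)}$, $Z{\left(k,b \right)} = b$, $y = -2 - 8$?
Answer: $\frac{1016709925}{3} \approx 3.389 \cdot 10^{8}$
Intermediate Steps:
$y = -10$ ($y = -2 - 8 = -10$)
$X{\left(B,I \right)} = 3$
$S{\left(r \right)} = \frac{3}{r}$
$\left(S{\left(-36 \right)} + \left(21864 - 5441\right)\right) \left(16654 + 3982\right) = \left(\frac{3}{-36} + \left(21864 - 5441\right)\right) \left(16654 + 3982\right) = \left(3 \left(- \frac{1}{36}\right) + 16423\right) 20636 = \left(- \frac{1}{12} + 16423\right) 20636 = \frac{197075}{12} \cdot 20636 = \frac{1016709925}{3}$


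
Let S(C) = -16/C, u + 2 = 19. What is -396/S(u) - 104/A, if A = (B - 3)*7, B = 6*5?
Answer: 317671/756 ≈ 420.20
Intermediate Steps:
u = 17 (u = -2 + 19 = 17)
B = 30
A = 189 (A = (30 - 3)*7 = 27*7 = 189)
-396/S(u) - 104/A = -396/((-16/17)) - 104/189 = -396/((-16*1/17)) - 104*1/189 = -396/(-16/17) - 104/189 = -396*(-17/16) - 104/189 = 1683/4 - 104/189 = 317671/756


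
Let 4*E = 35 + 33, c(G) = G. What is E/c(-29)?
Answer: -17/29 ≈ -0.58621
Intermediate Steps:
E = 17 (E = (35 + 33)/4 = (1/4)*68 = 17)
E/c(-29) = 17/(-29) = -1/29*17 = -17/29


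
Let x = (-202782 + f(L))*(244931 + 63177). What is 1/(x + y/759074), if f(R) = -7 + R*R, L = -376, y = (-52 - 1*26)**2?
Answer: -379537/7181537099169306 ≈ -5.2849e-11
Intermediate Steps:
y = 6084 (y = (-52 - 26)**2 = (-78)**2 = 6084)
f(R) = -7 + R**2
x = -18921836604 (x = (-202782 + (-7 + (-376)**2))*(244931 + 63177) = (-202782 + (-7 + 141376))*308108 = (-202782 + 141369)*308108 = -61413*308108 = -18921836604)
1/(x + y/759074) = 1/(-18921836604 + 6084/759074) = 1/(-18921836604 + 6084*(1/759074)) = 1/(-18921836604 + 3042/379537) = 1/(-7181537099169306/379537) = -379537/7181537099169306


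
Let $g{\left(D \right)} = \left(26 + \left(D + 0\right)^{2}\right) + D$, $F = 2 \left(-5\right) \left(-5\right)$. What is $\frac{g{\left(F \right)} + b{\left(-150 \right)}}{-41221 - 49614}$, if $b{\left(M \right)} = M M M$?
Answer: $\frac{3372424}{90835} \approx 37.127$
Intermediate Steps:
$b{\left(M \right)} = M^{3}$ ($b{\left(M \right)} = M^{2} M = M^{3}$)
$F = 50$ ($F = \left(-10\right) \left(-5\right) = 50$)
$g{\left(D \right)} = 26 + D + D^{2}$ ($g{\left(D \right)} = \left(26 + D^{2}\right) + D = 26 + D + D^{2}$)
$\frac{g{\left(F \right)} + b{\left(-150 \right)}}{-41221 - 49614} = \frac{\left(26 + 50 + 50^{2}\right) + \left(-150\right)^{3}}{-41221 - 49614} = \frac{\left(26 + 50 + 2500\right) - 3375000}{-90835} = \left(2576 - 3375000\right) \left(- \frac{1}{90835}\right) = \left(-3372424\right) \left(- \frac{1}{90835}\right) = \frac{3372424}{90835}$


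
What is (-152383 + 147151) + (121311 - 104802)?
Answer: 11277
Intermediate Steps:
(-152383 + 147151) + (121311 - 104802) = -5232 + 16509 = 11277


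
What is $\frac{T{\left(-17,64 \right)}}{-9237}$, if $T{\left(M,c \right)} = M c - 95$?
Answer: $\frac{1183}{9237} \approx 0.12807$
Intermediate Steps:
$T{\left(M,c \right)} = -95 + M c$
$\frac{T{\left(-17,64 \right)}}{-9237} = \frac{-95 - 1088}{-9237} = \left(-95 - 1088\right) \left(- \frac{1}{9237}\right) = \left(-1183\right) \left(- \frac{1}{9237}\right) = \frac{1183}{9237}$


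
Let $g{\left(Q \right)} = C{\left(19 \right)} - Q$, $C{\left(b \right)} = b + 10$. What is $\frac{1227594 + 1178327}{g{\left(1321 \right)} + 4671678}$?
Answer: $\frac{343703}{667198} \approx 0.51514$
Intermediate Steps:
$C{\left(b \right)} = 10 + b$
$g{\left(Q \right)} = 29 - Q$ ($g{\left(Q \right)} = \left(10 + 19\right) - Q = 29 - Q$)
$\frac{1227594 + 1178327}{g{\left(1321 \right)} + 4671678} = \frac{1227594 + 1178327}{\left(29 - 1321\right) + 4671678} = \frac{2405921}{\left(29 - 1321\right) + 4671678} = \frac{2405921}{-1292 + 4671678} = \frac{2405921}{4670386} = 2405921 \cdot \frac{1}{4670386} = \frac{343703}{667198}$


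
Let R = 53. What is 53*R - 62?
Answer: 2747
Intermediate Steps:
53*R - 62 = 53*53 - 62 = 2809 - 62 = 2747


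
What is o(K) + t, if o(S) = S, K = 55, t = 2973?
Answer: 3028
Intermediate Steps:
o(K) + t = 55 + 2973 = 3028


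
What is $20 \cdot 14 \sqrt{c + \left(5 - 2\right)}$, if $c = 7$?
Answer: $280 \sqrt{10} \approx 885.44$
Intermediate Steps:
$20 \cdot 14 \sqrt{c + \left(5 - 2\right)} = 20 \cdot 14 \sqrt{7 + \left(5 - 2\right)} = 280 \sqrt{7 + \left(5 - 2\right)} = 280 \sqrt{7 + 3} = 280 \sqrt{10}$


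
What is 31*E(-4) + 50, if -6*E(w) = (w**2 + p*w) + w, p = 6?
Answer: 112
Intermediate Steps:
E(w) = -7*w/6 - w**2/6 (E(w) = -((w**2 + 6*w) + w)/6 = -(w**2 + 7*w)/6 = -7*w/6 - w**2/6)
31*E(-4) + 50 = 31*(-1/6*(-4)*(7 - 4)) + 50 = 31*(-1/6*(-4)*3) + 50 = 31*2 + 50 = 62 + 50 = 112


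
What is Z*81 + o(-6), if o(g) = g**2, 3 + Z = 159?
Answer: 12672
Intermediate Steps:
Z = 156 (Z = -3 + 159 = 156)
Z*81 + o(-6) = 156*81 + (-6)**2 = 12636 + 36 = 12672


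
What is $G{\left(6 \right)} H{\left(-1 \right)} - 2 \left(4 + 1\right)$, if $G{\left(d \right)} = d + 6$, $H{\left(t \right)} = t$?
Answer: $-22$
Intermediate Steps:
$G{\left(d \right)} = 6 + d$
$G{\left(6 \right)} H{\left(-1 \right)} - 2 \left(4 + 1\right) = \left(6 + 6\right) \left(-1\right) - 2 \left(4 + 1\right) = 12 \left(-1\right) - 10 = -12 - 10 = -22$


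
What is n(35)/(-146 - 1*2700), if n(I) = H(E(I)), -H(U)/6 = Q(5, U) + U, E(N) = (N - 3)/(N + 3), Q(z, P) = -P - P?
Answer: -48/27037 ≈ -0.0017753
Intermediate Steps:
Q(z, P) = -2*P
E(N) = (-3 + N)/(3 + N)
H(U) = 6*U (H(U) = -6*(-2*U + U) = -(-6)*U = 6*U)
n(I) = 6*(-3 + I)/(3 + I) (n(I) = 6*((-3 + I)/(3 + I)) = 6*(-3 + I)/(3 + I))
n(35)/(-146 - 1*2700) = (6*(-3 + 35)/(3 + 35))/(-146 - 1*2700) = (6*32/38)/(-146 - 2700) = (6*(1/38)*32)/(-2846) = (96/19)*(-1/2846) = -48/27037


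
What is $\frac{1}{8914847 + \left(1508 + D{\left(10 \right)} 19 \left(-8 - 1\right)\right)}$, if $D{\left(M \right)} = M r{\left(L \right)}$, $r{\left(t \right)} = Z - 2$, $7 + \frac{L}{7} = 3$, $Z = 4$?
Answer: $\frac{1}{8912935} \approx 1.122 \cdot 10^{-7}$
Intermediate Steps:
$L = -28$ ($L = -49 + 7 \cdot 3 = -49 + 21 = -28$)
$r{\left(t \right)} = 2$ ($r{\left(t \right)} = 4 - 2 = 2$)
$D{\left(M \right)} = 2 M$ ($D{\left(M \right)} = M 2 = 2 M$)
$\frac{1}{8914847 + \left(1508 + D{\left(10 \right)} 19 \left(-8 - 1\right)\right)} = \frac{1}{8914847 + \left(1508 + 2 \cdot 10 \cdot 19 \left(-8 - 1\right)\right)} = \frac{1}{8914847 + \left(1508 + 20 \cdot 19 \left(-9\right)\right)} = \frac{1}{8914847 + \left(1508 + 20 \left(-171\right)\right)} = \frac{1}{8914847 + \left(1508 - 3420\right)} = \frac{1}{8914847 - 1912} = \frac{1}{8912935}$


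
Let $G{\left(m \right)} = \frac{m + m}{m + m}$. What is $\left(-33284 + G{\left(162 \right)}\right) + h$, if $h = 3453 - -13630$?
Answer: $-16200$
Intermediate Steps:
$h = 17083$ ($h = 3453 + 13630 = 17083$)
$G{\left(m \right)} = 1$ ($G{\left(m \right)} = \frac{2 m}{2 m} = 2 m \frac{1}{2 m} = 1$)
$\left(-33284 + G{\left(162 \right)}\right) + h = \left(-33284 + 1\right) + 17083 = -33283 + 17083 = -16200$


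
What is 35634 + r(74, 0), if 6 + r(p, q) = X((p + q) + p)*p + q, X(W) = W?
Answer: 46580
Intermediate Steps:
r(p, q) = -6 + q + p*(q + 2*p) (r(p, q) = -6 + (((p + q) + p)*p + q) = -6 + ((q + 2*p)*p + q) = -6 + (p*(q + 2*p) + q) = -6 + (q + p*(q + 2*p)) = -6 + q + p*(q + 2*p))
35634 + r(74, 0) = 35634 + (-6 + 0 + 74*(0 + 2*74)) = 35634 + (-6 + 0 + 74*(0 + 148)) = 35634 + (-6 + 0 + 74*148) = 35634 + (-6 + 0 + 10952) = 35634 + 10946 = 46580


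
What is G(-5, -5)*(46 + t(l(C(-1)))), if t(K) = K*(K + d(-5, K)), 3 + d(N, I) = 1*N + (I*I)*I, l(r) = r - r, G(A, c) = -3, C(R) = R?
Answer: -138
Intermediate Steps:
l(r) = 0
d(N, I) = -3 + N + I³ (d(N, I) = -3 + (1*N + (I*I)*I) = -3 + (N + I²*I) = -3 + (N + I³) = -3 + N + I³)
t(K) = K*(-8 + K + K³) (t(K) = K*(K + (-3 - 5 + K³)) = K*(K + (-8 + K³)) = K*(-8 + K + K³))
G(-5, -5)*(46 + t(l(C(-1)))) = -3*(46 + 0*(-8 + 0 + 0³)) = -3*(46 + 0*(-8 + 0 + 0)) = -3*(46 + 0*(-8)) = -3*(46 + 0) = -3*46 = -138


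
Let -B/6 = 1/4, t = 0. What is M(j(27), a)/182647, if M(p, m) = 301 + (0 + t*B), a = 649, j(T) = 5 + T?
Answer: 301/182647 ≈ 0.0016480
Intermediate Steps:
B = -3/2 (B = -6/4 = -6*¼ = -3/2 ≈ -1.5000)
M(p, m) = 301 (M(p, m) = 301 + (0 + 0*(-3/2)) = 301 + (0 + 0) = 301 + 0 = 301)
M(j(27), a)/182647 = 301/182647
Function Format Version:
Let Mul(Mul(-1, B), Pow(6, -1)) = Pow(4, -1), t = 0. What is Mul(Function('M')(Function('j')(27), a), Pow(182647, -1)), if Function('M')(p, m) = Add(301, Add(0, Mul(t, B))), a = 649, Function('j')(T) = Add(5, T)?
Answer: Rational(301, 182647) ≈ 0.0016480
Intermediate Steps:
B = Rational(-3, 2) (B = Mul(-6, Pow(4, -1)) = Mul(-6, Rational(1, 4)) = Rational(-3, 2) ≈ -1.5000)
Function('M')(p, m) = 301 (Function('M')(p, m) = Add(301, Add(0, Mul(0, Rational(-3, 2)))) = Add(301, Add(0, 0)) = Add(301, 0) = 301)
Mul(Function('M')(Function('j')(27), a), Pow(182647, -1)) = Mul(301, Pow(182647, -1)) = Mul(301, Rational(1, 182647)) = Rational(301, 182647)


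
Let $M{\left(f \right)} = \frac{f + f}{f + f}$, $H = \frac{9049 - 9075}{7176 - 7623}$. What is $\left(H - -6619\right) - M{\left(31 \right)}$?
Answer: $\frac{2958272}{447} \approx 6618.1$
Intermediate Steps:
$H = \frac{26}{447}$ ($H = - \frac{26}{-447} = \left(-26\right) \left(- \frac{1}{447}\right) = \frac{26}{447} \approx 0.058166$)
$M{\left(f \right)} = 1$ ($M{\left(f \right)} = \frac{2 f}{2 f} = 2 f \frac{1}{2 f} = 1$)
$\left(H - -6619\right) - M{\left(31 \right)} = \left(\frac{26}{447} - -6619\right) - 1 = \left(\frac{26}{447} + 6619\right) - 1 = \frac{2958719}{447} - 1 = \frac{2958272}{447}$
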